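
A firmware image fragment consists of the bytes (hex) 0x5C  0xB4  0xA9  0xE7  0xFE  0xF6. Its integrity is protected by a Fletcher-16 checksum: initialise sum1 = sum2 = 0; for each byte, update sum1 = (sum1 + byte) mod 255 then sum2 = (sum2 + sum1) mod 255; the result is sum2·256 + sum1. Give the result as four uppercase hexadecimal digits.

Running sums (mod 255):
  after byte 0 (0x5C): sum1=92, sum2=92
  after byte 1 (0xB4): sum1=17, sum2=109
  after byte 2 (0xA9): sum1=186, sum2=40
  after byte 3 (0xE7): sum1=162, sum2=202
  after byte 4 (0xFE): sum1=161, sum2=108
  after byte 5 (0xF6): sum1=152, sum2=5
Checksum = sum2·256 + sum1 = 5·256 + 152 = 1432 = 0x0598.

0598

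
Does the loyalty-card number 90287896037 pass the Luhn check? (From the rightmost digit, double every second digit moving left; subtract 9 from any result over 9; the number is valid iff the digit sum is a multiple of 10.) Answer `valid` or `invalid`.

From the right, keep odd positions and double even positions (subtract 9 from any doubled value over 9):
  doubled (positions 2,4,...): 6 3 7 7 0 → sum 23
  kept (positions 1,3,...): 7 0 9 7 2 9 → sum 34
Total = 57.
57 mod 10 = 7, so the number is invalid.

invalid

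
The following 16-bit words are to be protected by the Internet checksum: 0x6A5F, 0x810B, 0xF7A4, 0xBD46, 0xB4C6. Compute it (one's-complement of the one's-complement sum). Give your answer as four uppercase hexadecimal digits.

AAE2

One's-complement addition (fold any carry out of bit 15 back into bit 0):
  0x6A5F + 0x810B = 0x0EB6A
  0xEB6A + 0xF7A4 = 0x1E30E → wrap carry → 0xE30F
  0xE30F + 0xBD46 = 0x1A055 → wrap carry → 0xA056
  0xA056 + 0xB4C6 = 0x1551C → wrap carry → 0x551D
One's-complement sum = 0x551D.
Checksum = ~0x551D & 0xFFFF = 0xAAE2.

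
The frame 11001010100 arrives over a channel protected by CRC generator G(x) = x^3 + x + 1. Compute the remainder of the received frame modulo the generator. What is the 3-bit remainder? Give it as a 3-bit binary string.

000

Modulo-2 division of 11001010100 by 1011:
  pos 0: 1100 XOR 1011 = 0111
  pos 1: 1111 XOR 1011 = 0100
  pos 2: 1000 XOR 1011 = 0011
  pos 4: 1110 XOR 1011 = 0101
  pos 5: 1011 XOR 1011 = 0000
Remainder = 000 (zero — the frame passes the CRC check).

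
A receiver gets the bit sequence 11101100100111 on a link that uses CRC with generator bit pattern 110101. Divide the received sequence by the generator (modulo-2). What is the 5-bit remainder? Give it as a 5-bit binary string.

Modulo-2 division of 11101100100111 by 110101:
  pos 0: 111011 XOR 110101 = 001110
  pos 2: 111000 XOR 110101 = 001101
  pos 4: 110110 XOR 110101 = 000011
  pos 8: 110111 XOR 110101 = 000010
Remainder = 00010 (nonzero — an error is detected).

00010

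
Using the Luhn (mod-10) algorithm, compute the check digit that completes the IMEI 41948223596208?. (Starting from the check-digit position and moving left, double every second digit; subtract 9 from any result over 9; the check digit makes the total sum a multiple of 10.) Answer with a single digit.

Partial digits right→left: 8 0 2 6 9 5 3 2 2 8 4 9 1 4
Double every second digit counting from the check-digit position (so the 1st, 3rd, 5th, ... of the partial from the right).
  doubled (with −9 where >9): 7 4 9 6 4 8 2 → sum 40
  kept as-is: 0 6 5 2 8 9 4 → sum 34
Total = 40 + 34 = 74.
Check digit = (10 − (74 mod 10)) mod 10 = 6.

6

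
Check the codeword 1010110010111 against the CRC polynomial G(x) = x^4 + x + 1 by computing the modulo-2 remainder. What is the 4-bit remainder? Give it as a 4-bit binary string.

0010

Modulo-2 division of 1010110010111 by 10011:
  pos 0: 10101 XOR 10011 = 00110
  pos 2: 11010 XOR 10011 = 01001
  pos 3: 10010 XOR 10011 = 00001
  pos 7: 11011 XOR 10011 = 01000
  pos 8: 10001 XOR 10011 = 00010
Remainder = 0010 (nonzero — an error is detected).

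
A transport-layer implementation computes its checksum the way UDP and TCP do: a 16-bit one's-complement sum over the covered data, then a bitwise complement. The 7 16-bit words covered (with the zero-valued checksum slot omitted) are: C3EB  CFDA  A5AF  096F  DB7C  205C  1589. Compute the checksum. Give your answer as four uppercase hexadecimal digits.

ABB8

One's-complement addition (fold any carry out of bit 15 back into bit 0):
  0xC3EB + 0xCFDA = 0x193C5 → wrap carry → 0x93C6
  0x93C6 + 0xA5AF = 0x13975 → wrap carry → 0x3976
  0x3976 + 0x096F = 0x042E5
  0x42E5 + 0xDB7C = 0x11E61 → wrap carry → 0x1E62
  0x1E62 + 0x205C = 0x03EBE
  0x3EBE + 0x1589 = 0x05447
One's-complement sum = 0x5447.
Checksum = ~0x5447 & 0xFFFF = 0xABB8.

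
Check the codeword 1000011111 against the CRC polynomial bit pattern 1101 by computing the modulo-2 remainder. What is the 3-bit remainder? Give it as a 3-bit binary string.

001

Modulo-2 division of 1000011111 by 1101:
  pos 0: 1000 XOR 1101 = 0101
  pos 1: 1010 XOR 1101 = 0111
  pos 2: 1111 XOR 1101 = 0010
  pos 4: 1011 XOR 1101 = 0110
  pos 5: 1101 XOR 1101 = 0000
Remainder = 001 (nonzero — an error is detected).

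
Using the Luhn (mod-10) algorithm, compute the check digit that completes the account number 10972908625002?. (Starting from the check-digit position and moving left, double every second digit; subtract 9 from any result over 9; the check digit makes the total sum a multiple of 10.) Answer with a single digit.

Partial digits right→left: 2 0 0 5 2 6 8 0 9 2 7 9 0 1
Double every second digit counting from the check-digit position (so the 1st, 3rd, 5th, ... of the partial from the right).
  doubled (with −9 where >9): 4 0 4 7 9 5 0 → sum 29
  kept as-is: 0 5 6 0 2 9 1 → sum 23
Total = 29 + 23 = 52.
Check digit = (10 − (52 mod 10)) mod 10 = 8.

8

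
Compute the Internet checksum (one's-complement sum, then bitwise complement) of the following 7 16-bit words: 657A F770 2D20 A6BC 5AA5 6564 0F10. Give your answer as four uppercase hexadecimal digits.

001E

One's-complement addition (fold any carry out of bit 15 back into bit 0):
  0x657A + 0xF770 = 0x15CEA → wrap carry → 0x5CEB
  0x5CEB + 0x2D20 = 0x08A0B
  0x8A0B + 0xA6BC = 0x130C7 → wrap carry → 0x30C8
  0x30C8 + 0x5AA5 = 0x08B6D
  0x8B6D + 0x6564 = 0x0F0D1
  0xF0D1 + 0x0F10 = 0x0FFE1
One's-complement sum = 0xFFE1.
Checksum = ~0xFFE1 & 0xFFFF = 0x001E.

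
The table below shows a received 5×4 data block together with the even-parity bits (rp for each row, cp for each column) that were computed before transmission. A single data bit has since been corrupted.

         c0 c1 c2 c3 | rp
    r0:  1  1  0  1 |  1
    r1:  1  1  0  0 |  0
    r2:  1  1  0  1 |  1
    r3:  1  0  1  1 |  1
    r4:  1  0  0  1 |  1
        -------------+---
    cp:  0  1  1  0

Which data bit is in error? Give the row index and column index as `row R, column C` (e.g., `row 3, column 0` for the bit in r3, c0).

row 4, column 0

Recompute each row's even parity and compare to rp:
  r0: data parity 1, sent rp 1 → ok
  r1: data parity 0, sent rp 0 → ok
  r2: data parity 1, sent rp 1 → ok
  r3: data parity 1, sent rp 1 → ok
  r4: data parity 0, sent rp 1 → mismatch
Recompute each column's even parity and compare to cp:
  c0: data parity 1, sent cp 0 → mismatch
  c1: data parity 1, sent cp 1 → ok
  c2: data parity 1, sent cp 1 → ok
  c3: data parity 0, sent cp 0 → ok
Exactly one row (r4) and one column (c0) fail → the flipped bit is at their intersection.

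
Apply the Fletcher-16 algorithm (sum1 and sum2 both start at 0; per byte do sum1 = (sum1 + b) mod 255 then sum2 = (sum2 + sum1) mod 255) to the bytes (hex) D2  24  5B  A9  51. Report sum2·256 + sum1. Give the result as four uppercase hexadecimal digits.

Running sums (mod 255):
  after byte 0 (D2): sum1=210, sum2=210
  after byte 1 (24): sum1=246, sum2=201
  after byte 2 (5B): sum1=82, sum2=28
  after byte 3 (A9): sum1=251, sum2=24
  after byte 4 (51): sum1=77, sum2=101
Checksum = sum2·256 + sum1 = 101·256 + 77 = 25933 = 0x654D.

654D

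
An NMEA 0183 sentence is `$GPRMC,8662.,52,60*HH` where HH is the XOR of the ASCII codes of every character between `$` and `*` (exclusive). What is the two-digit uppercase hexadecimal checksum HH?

42

XOR the ASCII codes of the payload characters:
  'G' = 0x47 → acc = 0x47
  'P' = 0x50 → acc = 0x17
  'R' = 0x52 → acc = 0x45
  'M' = 0x4D → acc = 0x08
  'C' = 0x43 → acc = 0x4B
  ',' = 0x2C → acc = 0x67
  '8' = 0x38 → acc = 0x5F
  '6' = 0x36 → acc = 0x69
  '6' = 0x36 → acc = 0x5F
  '2' = 0x32 → acc = 0x6D
  '.' = 0x2E → acc = 0x43
  ',' = 0x2C → acc = 0x6F
  '5' = 0x35 → acc = 0x5A
  '2' = 0x32 → acc = 0x68
  ',' = 0x2C → acc = 0x44
  '6' = 0x36 → acc = 0x72
  '0' = 0x30 → acc = 0x42
Checksum = 0x42.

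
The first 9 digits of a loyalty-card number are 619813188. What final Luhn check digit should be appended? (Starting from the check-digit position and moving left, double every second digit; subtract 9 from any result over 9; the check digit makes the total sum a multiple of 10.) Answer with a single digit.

7

Partial digits right→left: 8 8 1 3 1 8 9 1 6
Double every second digit counting from the check-digit position (so the 1st, 3rd, 5th, ... of the partial from the right).
  doubled (with −9 where >9): 7 2 2 9 3 → sum 23
  kept as-is: 8 3 8 1 → sum 20
Total = 23 + 20 = 43.
Check digit = (10 − (43 mod 10)) mod 10 = 7.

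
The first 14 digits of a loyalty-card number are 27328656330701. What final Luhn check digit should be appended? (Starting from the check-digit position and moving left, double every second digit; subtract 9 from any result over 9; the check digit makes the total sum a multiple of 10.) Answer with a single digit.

1

Partial digits right→left: 1 0 7 0 3 3 6 5 6 8 2 3 7 2
Double every second digit counting from the check-digit position (so the 1st, 3rd, 5th, ... of the partial from the right).
  doubled (with −9 where >9): 2 5 6 3 3 4 5 → sum 28
  kept as-is: 0 0 3 5 8 3 2 → sum 21
Total = 28 + 21 = 49.
Check digit = (10 − (49 mod 10)) mod 10 = 1.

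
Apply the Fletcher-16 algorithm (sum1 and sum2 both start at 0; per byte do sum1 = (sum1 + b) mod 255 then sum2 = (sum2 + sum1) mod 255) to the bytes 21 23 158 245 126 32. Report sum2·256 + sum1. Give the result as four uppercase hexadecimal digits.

Running sums (mod 255):
  after byte 0 (21): sum1=21, sum2=21
  after byte 1 (23): sum1=44, sum2=65
  after byte 2 (158): sum1=202, sum2=12
  after byte 3 (245): sum1=192, sum2=204
  after byte 4 (126): sum1=63, sum2=12
  after byte 5 (32): sum1=95, sum2=107
Checksum = sum2·256 + sum1 = 107·256 + 95 = 27487 = 0x6B5F.

6B5F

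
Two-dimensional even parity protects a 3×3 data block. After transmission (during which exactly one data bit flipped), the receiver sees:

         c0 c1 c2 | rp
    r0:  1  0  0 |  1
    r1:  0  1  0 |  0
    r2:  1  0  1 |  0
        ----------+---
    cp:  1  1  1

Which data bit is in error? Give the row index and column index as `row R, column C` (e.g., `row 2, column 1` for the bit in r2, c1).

row 1, column 0

Recompute each row's even parity and compare to rp:
  r0: data parity 1, sent rp 1 → ok
  r1: data parity 1, sent rp 0 → mismatch
  r2: data parity 0, sent rp 0 → ok
Recompute each column's even parity and compare to cp:
  c0: data parity 0, sent cp 1 → mismatch
  c1: data parity 1, sent cp 1 → ok
  c2: data parity 1, sent cp 1 → ok
Exactly one row (r1) and one column (c0) fail → the flipped bit is at their intersection.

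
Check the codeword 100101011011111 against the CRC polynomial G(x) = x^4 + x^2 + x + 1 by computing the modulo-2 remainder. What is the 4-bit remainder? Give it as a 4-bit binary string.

Modulo-2 division of 100101011011111 by 10111:
  pos 0: 10010 XOR 10111 = 00101
  pos 2: 10110 XOR 10111 = 00001
  pos 6: 11101 XOR 10111 = 01010
  pos 7: 10101 XOR 10111 = 00010
  pos 10: 10111 XOR 10111 = 00000
Remainder = 0000 (zero — the frame passes the CRC check).

0000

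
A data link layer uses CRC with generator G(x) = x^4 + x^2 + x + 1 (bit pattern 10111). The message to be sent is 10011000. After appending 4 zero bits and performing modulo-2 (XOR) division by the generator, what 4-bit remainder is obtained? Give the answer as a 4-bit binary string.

0100

Append 4 zeros: 100110000000. Divide by 10111 (XOR where the leading bit is 1):
  pos 0: 10011 XOR 10111 = 00100
  pos 2: 10000 XOR 10111 = 00111
  pos 4: 11100 XOR 10111 = 01011
  pos 5: 10110 XOR 10111 = 00001
Remainder (last 4 bits) = 0100. This is the CRC / FCS.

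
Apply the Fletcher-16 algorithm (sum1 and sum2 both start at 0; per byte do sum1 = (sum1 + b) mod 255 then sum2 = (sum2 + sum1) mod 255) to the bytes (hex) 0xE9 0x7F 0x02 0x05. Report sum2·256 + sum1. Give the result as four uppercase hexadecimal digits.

Running sums (mod 255):
  after byte 0 (0xE9): sum1=233, sum2=233
  after byte 1 (0x7F): sum1=105, sum2=83
  after byte 2 (0x02): sum1=107, sum2=190
  after byte 3 (0x05): sum1=112, sum2=47
Checksum = sum2·256 + sum1 = 47·256 + 112 = 12144 = 0x2F70.

2F70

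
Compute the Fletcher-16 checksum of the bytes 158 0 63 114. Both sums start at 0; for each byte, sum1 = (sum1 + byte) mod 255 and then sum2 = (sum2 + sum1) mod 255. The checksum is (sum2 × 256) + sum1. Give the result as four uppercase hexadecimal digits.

Running sums (mod 255):
  after byte 0 (158): sum1=158, sum2=158
  after byte 1 (0): sum1=158, sum2=61
  after byte 2 (63): sum1=221, sum2=27
  after byte 3 (114): sum1=80, sum2=107
Checksum = sum2·256 + sum1 = 107·256 + 80 = 27472 = 0x6B50.

6B50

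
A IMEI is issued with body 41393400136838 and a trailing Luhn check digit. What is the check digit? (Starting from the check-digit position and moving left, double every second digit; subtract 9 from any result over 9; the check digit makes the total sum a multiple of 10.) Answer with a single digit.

1

Partial digits right→left: 8 3 8 6 3 1 0 0 4 3 9 3 1 4
Double every second digit counting from the check-digit position (so the 1st, 3rd, 5th, ... of the partial from the right).
  doubled (with −9 where >9): 7 7 6 0 8 9 2 → sum 39
  kept as-is: 3 6 1 0 3 3 4 → sum 20
Total = 39 + 20 = 59.
Check digit = (10 − (59 mod 10)) mod 10 = 1.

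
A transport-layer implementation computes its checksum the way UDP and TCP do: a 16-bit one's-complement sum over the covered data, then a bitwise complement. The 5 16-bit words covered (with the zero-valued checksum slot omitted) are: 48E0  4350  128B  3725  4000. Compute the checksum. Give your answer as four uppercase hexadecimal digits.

EA1E

One's-complement addition (fold any carry out of bit 15 back into bit 0):
  0x48E0 + 0x4350 = 0x08C30
  0x8C30 + 0x128B = 0x09EBB
  0x9EBB + 0x3725 = 0x0D5E0
  0xD5E0 + 0x4000 = 0x115E0 → wrap carry → 0x15E1
One's-complement sum = 0x15E1.
Checksum = ~0x15E1 & 0xFFFF = 0xEA1E.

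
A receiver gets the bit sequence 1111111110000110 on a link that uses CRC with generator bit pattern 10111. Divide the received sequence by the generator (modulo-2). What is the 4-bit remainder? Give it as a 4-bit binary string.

1000

Modulo-2 division of 1111111110000110 by 10111:
  pos 0: 11111 XOR 10111 = 01000
  pos 1: 10001 XOR 10111 = 00110
  pos 3: 11011 XOR 10111 = 01100
  pos 4: 11001 XOR 10111 = 01110
  pos 5: 11100 XOR 10111 = 01011
  pos 6: 10110 XOR 10111 = 00001
  pos 10: 10011 XOR 10111 = 00100
Remainder = 1000 (nonzero — an error is detected).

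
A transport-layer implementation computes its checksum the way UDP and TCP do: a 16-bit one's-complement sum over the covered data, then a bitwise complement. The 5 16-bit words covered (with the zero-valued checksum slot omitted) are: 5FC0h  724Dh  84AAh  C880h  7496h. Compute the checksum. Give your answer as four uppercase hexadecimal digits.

One's-complement addition (fold any carry out of bit 15 back into bit 0):
  0x5FC0 + 0x724D = 0x0D20D
  0xD20D + 0x84AA = 0x156B7 → wrap carry → 0x56B8
  0x56B8 + 0xC880 = 0x11F38 → wrap carry → 0x1F39
  0x1F39 + 0x7496 = 0x093CF
One's-complement sum = 0x93CF.
Checksum = ~0x93CF & 0xFFFF = 0x6C30.

6C30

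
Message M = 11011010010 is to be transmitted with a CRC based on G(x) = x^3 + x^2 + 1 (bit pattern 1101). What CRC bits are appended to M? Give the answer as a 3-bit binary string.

010

Append 3 zeros: 11011010010000. Divide by 1101 (XOR where the leading bit is 1):
  pos 0: 1101 XOR 1101 = 0000
  pos 4: 1010 XOR 1101 = 0111
  pos 5: 1110 XOR 1101 = 0011
  pos 7: 1110 XOR 1101 = 0011
  pos 9: 1100 XOR 1101 = 0001
Remainder (last 3 bits) = 010. This is the CRC / FCS.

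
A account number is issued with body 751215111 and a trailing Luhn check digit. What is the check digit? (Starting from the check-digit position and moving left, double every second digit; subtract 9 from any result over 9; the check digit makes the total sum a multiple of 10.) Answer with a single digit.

Partial digits right→left: 1 1 1 5 1 2 1 5 7
Double every second digit counting from the check-digit position (so the 1st, 3rd, 5th, ... of the partial from the right).
  doubled (with −9 where >9): 2 2 2 2 5 → sum 13
  kept as-is: 1 5 2 5 → sum 13
Total = 13 + 13 = 26.
Check digit = (10 − (26 mod 10)) mod 10 = 4.

4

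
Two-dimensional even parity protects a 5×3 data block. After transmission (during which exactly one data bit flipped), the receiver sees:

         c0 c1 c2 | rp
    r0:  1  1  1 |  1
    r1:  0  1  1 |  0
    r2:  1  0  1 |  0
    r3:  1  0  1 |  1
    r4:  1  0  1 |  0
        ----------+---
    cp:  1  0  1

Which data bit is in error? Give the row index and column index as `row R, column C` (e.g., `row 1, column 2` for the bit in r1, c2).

row 3, column 0

Recompute each row's even parity and compare to rp:
  r0: data parity 1, sent rp 1 → ok
  r1: data parity 0, sent rp 0 → ok
  r2: data parity 0, sent rp 0 → ok
  r3: data parity 0, sent rp 1 → mismatch
  r4: data parity 0, sent rp 0 → ok
Recompute each column's even parity and compare to cp:
  c0: data parity 0, sent cp 1 → mismatch
  c1: data parity 0, sent cp 0 → ok
  c2: data parity 1, sent cp 1 → ok
Exactly one row (r3) and one column (c0) fail → the flipped bit is at their intersection.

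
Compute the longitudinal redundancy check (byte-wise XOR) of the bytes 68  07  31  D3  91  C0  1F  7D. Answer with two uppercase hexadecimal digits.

XOR the bytes together:
  start with 0x68
  0x68 ⊕ 0x07 = 0x6F
  0x6F ⊕ 0x31 = 0x5E
  0x5E ⊕ 0xD3 = 0x8D
  0x8D ⊕ 0x91 = 0x1C
  0x1C ⊕ 0xC0 = 0xDC
  0xDC ⊕ 0x1F = 0xC3
  0xC3 ⊕ 0x7D = 0xBE

BE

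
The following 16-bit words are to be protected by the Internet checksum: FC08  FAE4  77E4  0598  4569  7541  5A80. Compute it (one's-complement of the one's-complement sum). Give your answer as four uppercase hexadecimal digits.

One's-complement addition (fold any carry out of bit 15 back into bit 0):
  0xFC08 + 0xFAE4 = 0x1F6EC → wrap carry → 0xF6ED
  0xF6ED + 0x77E4 = 0x16ED1 → wrap carry → 0x6ED2
  0x6ED2 + 0x0598 = 0x0746A
  0x746A + 0x4569 = 0x0B9D3
  0xB9D3 + 0x7541 = 0x12F14 → wrap carry → 0x2F15
  0x2F15 + 0x5A80 = 0x08995
One's-complement sum = 0x8995.
Checksum = ~0x8995 & 0xFFFF = 0x766A.

766A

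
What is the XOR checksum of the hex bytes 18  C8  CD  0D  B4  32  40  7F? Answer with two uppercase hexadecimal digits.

A9

XOR the bytes together:
  start with 0x18
  0x18 ⊕ 0xC8 = 0xD0
  0xD0 ⊕ 0xCD = 0x1D
  0x1D ⊕ 0x0D = 0x10
  0x10 ⊕ 0xB4 = 0xA4
  0xA4 ⊕ 0x32 = 0x96
  0x96 ⊕ 0x40 = 0xD6
  0xD6 ⊕ 0x7F = 0xA9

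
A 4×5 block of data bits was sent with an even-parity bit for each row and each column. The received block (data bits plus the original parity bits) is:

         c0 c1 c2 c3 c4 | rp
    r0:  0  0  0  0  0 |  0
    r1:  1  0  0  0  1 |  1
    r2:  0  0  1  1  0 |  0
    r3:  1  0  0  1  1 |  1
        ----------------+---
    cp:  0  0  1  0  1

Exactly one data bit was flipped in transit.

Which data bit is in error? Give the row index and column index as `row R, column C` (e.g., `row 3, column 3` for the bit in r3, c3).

row 1, column 4

Recompute each row's even parity and compare to rp:
  r0: data parity 0, sent rp 0 → ok
  r1: data parity 0, sent rp 1 → mismatch
  r2: data parity 0, sent rp 0 → ok
  r3: data parity 1, sent rp 1 → ok
Recompute each column's even parity and compare to cp:
  c0: data parity 0, sent cp 0 → ok
  c1: data parity 0, sent cp 0 → ok
  c2: data parity 1, sent cp 1 → ok
  c3: data parity 0, sent cp 0 → ok
  c4: data parity 0, sent cp 1 → mismatch
Exactly one row (r1) and one column (c4) fail → the flipped bit is at their intersection.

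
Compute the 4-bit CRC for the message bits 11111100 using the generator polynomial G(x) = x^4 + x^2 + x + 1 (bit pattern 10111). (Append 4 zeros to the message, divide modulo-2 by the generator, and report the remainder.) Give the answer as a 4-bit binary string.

0011

Append 4 zeros: 111111000000. Divide by 10111 (XOR where the leading bit is 1):
  pos 0: 11111 XOR 10111 = 01000
  pos 1: 10001 XOR 10111 = 00110
  pos 3: 11000 XOR 10111 = 01111
  pos 4: 11110 XOR 10111 = 01001
  pos 5: 10010 XOR 10111 = 00101
  pos 7: 10100 XOR 10111 = 00011
Remainder (last 4 bits) = 0011. This is the CRC / FCS.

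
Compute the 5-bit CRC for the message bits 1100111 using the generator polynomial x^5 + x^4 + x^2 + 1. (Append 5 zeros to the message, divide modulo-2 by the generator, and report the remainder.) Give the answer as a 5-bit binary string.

Append 5 zeros: 110011100000. Divide by 110101 (XOR where the leading bit is 1):
  pos 0: 110011 XOR 110101 = 000110
  pos 3: 110100 XOR 110101 = 000001
Remainder (last 5 bits) = 01000. This is the CRC / FCS.

01000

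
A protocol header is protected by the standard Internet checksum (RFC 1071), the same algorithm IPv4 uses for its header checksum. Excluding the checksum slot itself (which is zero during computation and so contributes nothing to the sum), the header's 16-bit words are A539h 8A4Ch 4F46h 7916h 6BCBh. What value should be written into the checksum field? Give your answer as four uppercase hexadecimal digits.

One's-complement addition (fold any carry out of bit 15 back into bit 0):
  0xA539 + 0x8A4C = 0x12F85 → wrap carry → 0x2F86
  0x2F86 + 0x4F46 = 0x07ECC
  0x7ECC + 0x7916 = 0x0F7E2
  0xF7E2 + 0x6BCB = 0x163AD → wrap carry → 0x63AE
One's-complement sum = 0x63AE.
Checksum = ~0x63AE & 0xFFFF = 0x9C51.

9C51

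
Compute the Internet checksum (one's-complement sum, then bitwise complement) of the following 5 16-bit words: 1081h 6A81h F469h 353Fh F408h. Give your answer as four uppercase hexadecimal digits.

One's-complement addition (fold any carry out of bit 15 back into bit 0):
  0x1081 + 0x6A81 = 0x07B02
  0x7B02 + 0xF469 = 0x16F6B → wrap carry → 0x6F6C
  0x6F6C + 0x353F = 0x0A4AB
  0xA4AB + 0xF408 = 0x198B3 → wrap carry → 0x98B4
One's-complement sum = 0x98B4.
Checksum = ~0x98B4 & 0xFFFF = 0x674B.

674B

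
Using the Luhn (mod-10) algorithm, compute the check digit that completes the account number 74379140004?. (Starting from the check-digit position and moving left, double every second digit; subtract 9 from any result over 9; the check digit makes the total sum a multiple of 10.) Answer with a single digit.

Partial digits right→left: 4 0 0 0 4 1 9 7 3 4 7
Double every second digit counting from the check-digit position (so the 1st, 3rd, 5th, ... of the partial from the right).
  doubled (with −9 where >9): 8 0 8 9 6 5 → sum 36
  kept as-is: 0 0 1 7 4 → sum 12
Total = 36 + 12 = 48.
Check digit = (10 − (48 mod 10)) mod 10 = 2.

2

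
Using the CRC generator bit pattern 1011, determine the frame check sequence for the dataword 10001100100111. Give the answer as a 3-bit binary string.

101

Append 3 zeros: 10001100100111000. Divide by 1011 (XOR where the leading bit is 1):
  pos 0: 1000 XOR 1011 = 0011
  pos 2: 1111 XOR 1011 = 0100
  pos 3: 1000 XOR 1011 = 0011
  pos 5: 1101 XOR 1011 = 0110
  pos 6: 1100 XOR 1011 = 0111
  pos 7: 1110 XOR 1011 = 0101
  pos 8: 1011 XOR 1011 = 0000
  pos 12: 1100 XOR 1011 = 0111
  pos 13: 1110 XOR 1011 = 0101
Remainder (last 3 bits) = 101. This is the CRC / FCS.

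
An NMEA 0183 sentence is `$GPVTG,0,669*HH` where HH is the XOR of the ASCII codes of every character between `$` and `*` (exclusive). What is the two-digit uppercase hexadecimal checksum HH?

XOR the ASCII codes of the payload characters:
  'G' = 0x47 → acc = 0x47
  'P' = 0x50 → acc = 0x17
  'V' = 0x56 → acc = 0x41
  'T' = 0x54 → acc = 0x15
  'G' = 0x47 → acc = 0x52
  ',' = 0x2C → acc = 0x7E
  '0' = 0x30 → acc = 0x4E
  ',' = 0x2C → acc = 0x62
  '6' = 0x36 → acc = 0x54
  '6' = 0x36 → acc = 0x62
  '9' = 0x39 → acc = 0x5B
Checksum = 0x5B.

5B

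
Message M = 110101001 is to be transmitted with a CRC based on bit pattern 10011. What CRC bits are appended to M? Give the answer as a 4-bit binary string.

0011

Append 4 zeros: 1101010010000. Divide by 10011 (XOR where the leading bit is 1):
  pos 0: 11010 XOR 10011 = 01001
  pos 1: 10011 XOR 10011 = 00000
  pos 8: 10000 XOR 10011 = 00011
Remainder (last 4 bits) = 0011. This is the CRC / FCS.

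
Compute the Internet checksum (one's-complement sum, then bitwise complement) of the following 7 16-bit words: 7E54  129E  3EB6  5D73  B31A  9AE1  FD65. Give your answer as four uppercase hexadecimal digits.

8781

One's-complement addition (fold any carry out of bit 15 back into bit 0):
  0x7E54 + 0x129E = 0x090F2
  0x90F2 + 0x3EB6 = 0x0CFA8
  0xCFA8 + 0x5D73 = 0x12D1B → wrap carry → 0x2D1C
  0x2D1C + 0xB31A = 0x0E036
  0xE036 + 0x9AE1 = 0x17B17 → wrap carry → 0x7B18
  0x7B18 + 0xFD65 = 0x1787D → wrap carry → 0x787E
One's-complement sum = 0x787E.
Checksum = ~0x787E & 0xFFFF = 0x8781.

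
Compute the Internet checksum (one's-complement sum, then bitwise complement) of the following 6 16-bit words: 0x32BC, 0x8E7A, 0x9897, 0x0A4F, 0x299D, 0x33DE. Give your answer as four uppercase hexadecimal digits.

One's-complement addition (fold any carry out of bit 15 back into bit 0):
  0x32BC + 0x8E7A = 0x0C136
  0xC136 + 0x9897 = 0x159CD → wrap carry → 0x59CE
  0x59CE + 0x0A4F = 0x0641D
  0x641D + 0x299D = 0x08DBA
  0x8DBA + 0x33DE = 0x0C198
One's-complement sum = 0xC198.
Checksum = ~0xC198 & 0xFFFF = 0x3E67.

3E67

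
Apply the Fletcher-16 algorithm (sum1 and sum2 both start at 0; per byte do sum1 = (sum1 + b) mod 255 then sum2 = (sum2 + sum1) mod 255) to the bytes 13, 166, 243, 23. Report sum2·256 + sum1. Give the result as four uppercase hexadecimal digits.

27BE

Running sums (mod 255):
  after byte 0 (13): sum1=13, sum2=13
  after byte 1 (166): sum1=179, sum2=192
  after byte 2 (243): sum1=167, sum2=104
  after byte 3 (23): sum1=190, sum2=39
Checksum = sum2·256 + sum1 = 39·256 + 190 = 10174 = 0x27BE.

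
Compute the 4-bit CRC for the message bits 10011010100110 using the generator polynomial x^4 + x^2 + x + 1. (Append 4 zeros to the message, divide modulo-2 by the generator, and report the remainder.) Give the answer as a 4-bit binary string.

Append 4 zeros: 100110101001100000. Divide by 10111 (XOR where the leading bit is 1):
  pos 0: 10011 XOR 10111 = 00100
  pos 2: 10001 XOR 10111 = 00110
  pos 4: 11001 XOR 10111 = 01110
  pos 5: 11100 XOR 10111 = 01011
  pos 6: 10110 XOR 10111 = 00001
  pos 10: 11100 XOR 10111 = 01011
  pos 11: 10110 XOR 10111 = 00001
Remainder (last 4 bits) = 0100. This is the CRC / FCS.

0100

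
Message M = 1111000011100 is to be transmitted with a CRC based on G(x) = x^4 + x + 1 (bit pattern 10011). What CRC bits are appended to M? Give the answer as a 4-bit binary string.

Append 4 zeros: 11110000111000000. Divide by 10011 (XOR where the leading bit is 1):
  pos 0: 11110 XOR 10011 = 01101
  pos 1: 11010 XOR 10011 = 01001
  pos 2: 10010 XOR 10011 = 00001
  pos 6: 10111 XOR 10011 = 00100
  pos 8: 10000 XOR 10011 = 00011
  pos 11: 11000 XOR 10011 = 01011
  pos 12: 10110 XOR 10011 = 00101
Remainder (last 4 bits) = 0101. This is the CRC / FCS.

0101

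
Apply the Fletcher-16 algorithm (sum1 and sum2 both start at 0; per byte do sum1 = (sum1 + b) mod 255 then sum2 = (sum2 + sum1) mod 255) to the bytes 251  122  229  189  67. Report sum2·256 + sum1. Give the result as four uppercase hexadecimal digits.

465D

Running sums (mod 255):
  after byte 0 (251): sum1=251, sum2=251
  after byte 1 (122): sum1=118, sum2=114
  after byte 2 (229): sum1=92, sum2=206
  after byte 3 (189): sum1=26, sum2=232
  after byte 4 (67): sum1=93, sum2=70
Checksum = sum2·256 + sum1 = 70·256 + 93 = 18013 = 0x465D.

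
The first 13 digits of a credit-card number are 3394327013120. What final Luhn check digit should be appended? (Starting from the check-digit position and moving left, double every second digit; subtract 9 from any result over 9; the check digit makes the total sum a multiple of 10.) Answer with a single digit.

6

Partial digits right→left: 0 2 1 3 1 0 7 2 3 4 9 3 3
Double every second digit counting from the check-digit position (so the 1st, 3rd, 5th, ... of the partial from the right).
  doubled (with −9 where >9): 0 2 2 5 6 9 6 → sum 30
  kept as-is: 2 3 0 2 4 3 → sum 14
Total = 30 + 14 = 44.
Check digit = (10 − (44 mod 10)) mod 10 = 6.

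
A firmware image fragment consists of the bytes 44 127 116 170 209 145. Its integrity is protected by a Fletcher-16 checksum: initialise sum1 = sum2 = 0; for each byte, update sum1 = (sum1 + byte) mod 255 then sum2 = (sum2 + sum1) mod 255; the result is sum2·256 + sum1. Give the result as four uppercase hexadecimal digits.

Running sums (mod 255):
  after byte 0 (44): sum1=44, sum2=44
  after byte 1 (127): sum1=171, sum2=215
  after byte 2 (116): sum1=32, sum2=247
  after byte 3 (170): sum1=202, sum2=194
  after byte 4 (209): sum1=156, sum2=95
  after byte 5 (145): sum1=46, sum2=141
Checksum = sum2·256 + sum1 = 141·256 + 46 = 36142 = 0x8D2E.

8D2E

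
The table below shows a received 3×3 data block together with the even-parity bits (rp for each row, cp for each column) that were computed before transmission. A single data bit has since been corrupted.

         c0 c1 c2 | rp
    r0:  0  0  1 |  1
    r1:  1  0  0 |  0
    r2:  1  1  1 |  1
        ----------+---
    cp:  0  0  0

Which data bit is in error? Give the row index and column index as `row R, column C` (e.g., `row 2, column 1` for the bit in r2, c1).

Recompute each row's even parity and compare to rp:
  r0: data parity 1, sent rp 1 → ok
  r1: data parity 1, sent rp 0 → mismatch
  r2: data parity 1, sent rp 1 → ok
Recompute each column's even parity and compare to cp:
  c0: data parity 0, sent cp 0 → ok
  c1: data parity 1, sent cp 0 → mismatch
  c2: data parity 0, sent cp 0 → ok
Exactly one row (r1) and one column (c1) fail → the flipped bit is at their intersection.

row 1, column 1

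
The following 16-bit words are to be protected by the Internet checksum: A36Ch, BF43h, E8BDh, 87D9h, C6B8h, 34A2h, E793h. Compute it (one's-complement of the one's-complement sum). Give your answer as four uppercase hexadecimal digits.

49C9

One's-complement addition (fold any carry out of bit 15 back into bit 0):
  0xA36C + 0xBF43 = 0x162AF → wrap carry → 0x62B0
  0x62B0 + 0xE8BD = 0x14B6D → wrap carry → 0x4B6E
  0x4B6E + 0x87D9 = 0x0D347
  0xD347 + 0xC6B8 = 0x199FF → wrap carry → 0x9A00
  0x9A00 + 0x34A2 = 0x0CEA2
  0xCEA2 + 0xE793 = 0x1B635 → wrap carry → 0xB636
One's-complement sum = 0xB636.
Checksum = ~0xB636 & 0xFFFF = 0x49C9.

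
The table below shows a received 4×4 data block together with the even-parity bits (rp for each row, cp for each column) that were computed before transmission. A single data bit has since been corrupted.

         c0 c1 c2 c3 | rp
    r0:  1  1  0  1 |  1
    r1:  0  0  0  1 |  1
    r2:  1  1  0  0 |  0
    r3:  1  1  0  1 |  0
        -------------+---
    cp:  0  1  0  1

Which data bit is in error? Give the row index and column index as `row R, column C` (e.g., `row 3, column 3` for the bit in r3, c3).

Recompute each row's even parity and compare to rp:
  r0: data parity 1, sent rp 1 → ok
  r1: data parity 1, sent rp 1 → ok
  r2: data parity 0, sent rp 0 → ok
  r3: data parity 1, sent rp 0 → mismatch
Recompute each column's even parity and compare to cp:
  c0: data parity 1, sent cp 0 → mismatch
  c1: data parity 1, sent cp 1 → ok
  c2: data parity 0, sent cp 0 → ok
  c3: data parity 1, sent cp 1 → ok
Exactly one row (r3) and one column (c0) fail → the flipped bit is at their intersection.

row 3, column 0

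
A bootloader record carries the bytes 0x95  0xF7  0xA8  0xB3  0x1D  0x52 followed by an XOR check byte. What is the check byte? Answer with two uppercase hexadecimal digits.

36

XOR the bytes together:
  start with 0x95
  0x95 ⊕ 0xF7 = 0x62
  0x62 ⊕ 0xA8 = 0xCA
  0xCA ⊕ 0xB3 = 0x79
  0x79 ⊕ 0x1D = 0x64
  0x64 ⊕ 0x52 = 0x36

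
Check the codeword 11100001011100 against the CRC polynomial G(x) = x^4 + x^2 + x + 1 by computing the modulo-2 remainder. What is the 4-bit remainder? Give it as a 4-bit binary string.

Modulo-2 division of 11100001011100 by 10111:
  pos 0: 11100 XOR 10111 = 01011
  pos 1: 10110 XOR 10111 = 00001
  pos 5: 10101 XOR 10111 = 00010
  pos 8: 10110 XOR 10111 = 00001
Remainder = 0010 (nonzero — an error is detected).

0010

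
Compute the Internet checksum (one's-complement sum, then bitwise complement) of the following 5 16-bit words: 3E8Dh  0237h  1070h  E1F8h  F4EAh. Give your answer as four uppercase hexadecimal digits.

D7E7

One's-complement addition (fold any carry out of bit 15 back into bit 0):
  0x3E8D + 0x0237 = 0x040C4
  0x40C4 + 0x1070 = 0x05134
  0x5134 + 0xE1F8 = 0x1332C → wrap carry → 0x332D
  0x332D + 0xF4EA = 0x12817 → wrap carry → 0x2818
One's-complement sum = 0x2818.
Checksum = ~0x2818 & 0xFFFF = 0xD7E7.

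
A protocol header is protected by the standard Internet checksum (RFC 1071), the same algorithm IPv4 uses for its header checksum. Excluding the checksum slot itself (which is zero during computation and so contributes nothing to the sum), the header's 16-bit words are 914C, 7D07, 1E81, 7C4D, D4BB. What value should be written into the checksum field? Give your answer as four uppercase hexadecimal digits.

One's-complement addition (fold any carry out of bit 15 back into bit 0):
  0x914C + 0x7D07 = 0x10E53 → wrap carry → 0x0E54
  0x0E54 + 0x1E81 = 0x02CD5
  0x2CD5 + 0x7C4D = 0x0A922
  0xA922 + 0xD4BB = 0x17DDD → wrap carry → 0x7DDE
One's-complement sum = 0x7DDE.
Checksum = ~0x7DDE & 0xFFFF = 0x8221.

8221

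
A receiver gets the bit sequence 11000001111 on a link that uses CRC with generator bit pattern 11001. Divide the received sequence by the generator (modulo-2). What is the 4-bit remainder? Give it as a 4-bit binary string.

0000

Modulo-2 division of 11000001111 by 11001:
  pos 0: 11000 XOR 11001 = 00001
  pos 4: 10011 XOR 11001 = 01010
  pos 5: 10101 XOR 11001 = 01100
  pos 6: 11001 XOR 11001 = 00000
Remainder = 0000 (zero — the frame passes the CRC check).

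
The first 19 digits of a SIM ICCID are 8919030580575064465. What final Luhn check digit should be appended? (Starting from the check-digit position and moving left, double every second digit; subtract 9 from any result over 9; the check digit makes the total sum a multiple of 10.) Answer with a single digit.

Partial digits right→left: 5 6 4 4 6 0 5 7 5 0 8 5 0 3 0 9 1 9 8
Double every second digit counting from the check-digit position (so the 1st, 3rd, 5th, ... of the partial from the right).
  doubled (with −9 where >9): 1 8 3 1 1 7 0 0 2 7 → sum 30
  kept as-is: 6 4 0 7 0 5 3 9 9 → sum 43
Total = 30 + 43 = 73.
Check digit = (10 − (73 mod 10)) mod 10 = 7.

7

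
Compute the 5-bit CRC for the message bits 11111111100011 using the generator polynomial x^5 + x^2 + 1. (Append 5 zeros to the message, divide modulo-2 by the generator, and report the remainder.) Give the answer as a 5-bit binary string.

00010

Append 5 zeros: 1111111110001100000. Divide by 100101 (XOR where the leading bit is 1):
  pos 0: 111111 XOR 100101 = 011010
  pos 1: 110101 XOR 100101 = 010000
  pos 2: 100001 XOR 100101 = 000100
  pos 5: 100100 XOR 100101 = 000001
  pos 10: 101100 XOR 100101 = 001001
  pos 12: 100100 XOR 100101 = 000001
Remainder (last 5 bits) = 00010. This is the CRC / FCS.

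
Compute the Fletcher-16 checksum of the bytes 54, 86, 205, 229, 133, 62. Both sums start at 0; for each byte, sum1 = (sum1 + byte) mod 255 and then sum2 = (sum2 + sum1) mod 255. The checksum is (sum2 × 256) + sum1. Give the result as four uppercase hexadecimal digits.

Running sums (mod 255):
  after byte 0 (54): sum1=54, sum2=54
  after byte 1 (86): sum1=140, sum2=194
  after byte 2 (205): sum1=90, sum2=29
  after byte 3 (229): sum1=64, sum2=93
  after byte 4 (133): sum1=197, sum2=35
  after byte 5 (62): sum1=4, sum2=39
Checksum = sum2·256 + sum1 = 39·256 + 4 = 9988 = 0x2704.

2704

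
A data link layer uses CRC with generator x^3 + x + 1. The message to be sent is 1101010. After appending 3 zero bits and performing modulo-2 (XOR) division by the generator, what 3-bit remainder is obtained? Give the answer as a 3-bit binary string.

Append 3 zeros: 1101010000. Divide by 1011 (XOR where the leading bit is 1):
  pos 0: 1101 XOR 1011 = 0110
  pos 1: 1100 XOR 1011 = 0111
  pos 2: 1111 XOR 1011 = 0100
  pos 3: 1000 XOR 1011 = 0011
  pos 5: 1100 XOR 1011 = 0111
  pos 6: 1110 XOR 1011 = 0101
Remainder (last 3 bits) = 101. This is the CRC / FCS.

101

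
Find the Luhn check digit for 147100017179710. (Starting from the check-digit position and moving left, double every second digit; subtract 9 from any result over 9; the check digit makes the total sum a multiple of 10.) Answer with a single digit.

1

Partial digits right→left: 0 1 7 9 7 1 7 1 0 0 0 1 7 4 1
Double every second digit counting from the check-digit position (so the 1st, 3rd, 5th, ... of the partial from the right).
  doubled (with −9 where >9): 0 5 5 5 0 0 5 2 → sum 22
  kept as-is: 1 9 1 1 0 1 4 → sum 17
Total = 22 + 17 = 39.
Check digit = (10 − (39 mod 10)) mod 10 = 1.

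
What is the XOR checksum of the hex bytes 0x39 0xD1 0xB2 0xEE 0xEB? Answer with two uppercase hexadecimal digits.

5F

XOR the bytes together:
  start with 0x39
  0x39 ⊕ 0xD1 = 0xE8
  0xE8 ⊕ 0xB2 = 0x5A
  0x5A ⊕ 0xEE = 0xB4
  0xB4 ⊕ 0xEB = 0x5F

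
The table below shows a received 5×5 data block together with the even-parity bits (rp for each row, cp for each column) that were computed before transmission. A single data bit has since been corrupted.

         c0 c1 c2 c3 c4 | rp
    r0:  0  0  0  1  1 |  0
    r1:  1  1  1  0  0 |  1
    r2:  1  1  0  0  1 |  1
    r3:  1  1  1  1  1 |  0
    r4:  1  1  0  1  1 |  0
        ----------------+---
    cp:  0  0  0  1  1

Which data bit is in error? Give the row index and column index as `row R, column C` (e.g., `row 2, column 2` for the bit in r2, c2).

Recompute each row's even parity and compare to rp:
  r0: data parity 0, sent rp 0 → ok
  r1: data parity 1, sent rp 1 → ok
  r2: data parity 1, sent rp 1 → ok
  r3: data parity 1, sent rp 0 → mismatch
  r4: data parity 0, sent rp 0 → ok
Recompute each column's even parity and compare to cp:
  c0: data parity 0, sent cp 0 → ok
  c1: data parity 0, sent cp 0 → ok
  c2: data parity 0, sent cp 0 → ok
  c3: data parity 1, sent cp 1 → ok
  c4: data parity 0, sent cp 1 → mismatch
Exactly one row (r3) and one column (c4) fail → the flipped bit is at their intersection.

row 3, column 4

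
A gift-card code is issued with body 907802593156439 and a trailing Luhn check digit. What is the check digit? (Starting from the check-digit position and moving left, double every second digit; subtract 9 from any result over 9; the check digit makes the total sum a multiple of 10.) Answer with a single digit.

Partial digits right→left: 9 3 4 6 5 1 3 9 5 2 0 8 7 0 9
Double every second digit counting from the check-digit position (so the 1st, 3rd, 5th, ... of the partial from the right).
  doubled (with −9 where >9): 9 8 1 6 1 0 5 9 → sum 39
  kept as-is: 3 6 1 9 2 8 0 → sum 29
Total = 39 + 29 = 68.
Check digit = (10 − (68 mod 10)) mod 10 = 2.

2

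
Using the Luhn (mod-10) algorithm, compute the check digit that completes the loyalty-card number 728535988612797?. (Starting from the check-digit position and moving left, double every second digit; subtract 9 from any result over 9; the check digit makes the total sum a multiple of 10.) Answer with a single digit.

7

Partial digits right→left: 7 9 7 2 1 6 8 8 9 5 3 5 8 2 7
Double every second digit counting from the check-digit position (so the 1st, 3rd, 5th, ... of the partial from the right).
  doubled (with −9 where >9): 5 5 2 7 9 6 7 5 → sum 46
  kept as-is: 9 2 6 8 5 5 2 → sum 37
Total = 46 + 37 = 83.
Check digit = (10 − (83 mod 10)) mod 10 = 7.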